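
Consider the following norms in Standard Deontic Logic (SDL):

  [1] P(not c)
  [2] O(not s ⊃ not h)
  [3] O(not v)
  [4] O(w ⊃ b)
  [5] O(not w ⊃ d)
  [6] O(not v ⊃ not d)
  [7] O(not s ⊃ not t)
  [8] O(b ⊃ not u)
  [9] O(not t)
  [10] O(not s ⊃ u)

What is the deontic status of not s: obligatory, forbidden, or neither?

Premise 3 gives O(not v).
With premise 6, O(not v ⊃ not d), the K-axiom yields O(not d).
Premise 5 is O(not w ⊃ d); contrapositively O(not d ⊃ w). Since O(not d) holds, K gives O(w).
Applying K to premise 4 (O(w ⊃ b)) and O(w) yields O(b).
From O(b) and premise 8, O(b ⊃ not u), we obtain O(not u).
Premise 10 is O(not s ⊃ u); contrapositively O(not u ⊃ s). Since O(not u) holds, K gives O(s).
Premises 1, 2, 7, 9 do not contribute to this derivation.
Thus O(s), which is F(not s): not s is forbidden.

Forbidden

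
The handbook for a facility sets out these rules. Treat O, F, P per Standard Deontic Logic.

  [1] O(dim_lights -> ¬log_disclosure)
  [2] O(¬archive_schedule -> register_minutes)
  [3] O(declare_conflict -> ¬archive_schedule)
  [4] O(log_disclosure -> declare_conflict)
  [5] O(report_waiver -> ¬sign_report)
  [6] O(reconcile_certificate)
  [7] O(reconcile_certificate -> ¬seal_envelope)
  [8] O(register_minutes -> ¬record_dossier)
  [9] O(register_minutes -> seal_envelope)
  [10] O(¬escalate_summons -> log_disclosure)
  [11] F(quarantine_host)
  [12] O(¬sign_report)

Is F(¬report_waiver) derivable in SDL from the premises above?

Premise 5 is O(report_waiver -> ¬sign_report); even if O(¬sign_report) held, inferring O(report_waiver) would be affirming the consequent — invalid.
No other premise forces O(report_waiver). An ideal world satisfying every premise can still have ¬report_waiver true, so F(¬report_waiver) is not derivable.

No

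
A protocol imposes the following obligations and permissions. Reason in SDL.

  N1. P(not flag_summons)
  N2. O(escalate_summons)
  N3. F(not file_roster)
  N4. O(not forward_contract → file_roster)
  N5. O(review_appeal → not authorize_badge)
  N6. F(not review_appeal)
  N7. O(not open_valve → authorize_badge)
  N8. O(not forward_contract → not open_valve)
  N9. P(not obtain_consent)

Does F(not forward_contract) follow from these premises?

Yes

Premise 6 is F(not review_appeal), i.e. O(review_appeal).
Premise 5 is O(review_appeal → not authorize_badge); since O(review_appeal), deontic closure gives O(not authorize_badge).
Premise 7, O(not open_valve → authorize_badge), contraposes to O(not authorize_badge → open_valve); with O(not authorize_badge) we get O(open_valve).
Premise 8 is O(not forward_contract → not open_valve); contrapositively O(open_valve → forward_contract). Since O(open_valve) holds, K gives O(forward_contract).
Premises 1, 2, 3, 4, 9 do not contribute to this derivation.
So O(forward_contract) holds, i.e. F(not forward_contract). The claim follows.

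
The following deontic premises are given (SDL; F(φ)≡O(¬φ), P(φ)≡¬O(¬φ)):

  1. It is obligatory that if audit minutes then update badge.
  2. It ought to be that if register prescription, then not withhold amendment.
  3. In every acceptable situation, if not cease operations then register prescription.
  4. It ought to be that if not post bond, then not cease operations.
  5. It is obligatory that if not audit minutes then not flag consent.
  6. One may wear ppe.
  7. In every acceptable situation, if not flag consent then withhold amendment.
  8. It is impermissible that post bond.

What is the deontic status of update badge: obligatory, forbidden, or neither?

F(post_bond) at premise 8 means O(¬post_bond).
From O(¬post_bond) and premise 4, O(¬post_bond → ¬cease_operations), we obtain O(¬cease_operations).
Applying K to premise 3 (O(¬cease_operations → register_prescription)) and O(¬cease_operations) yields O(register_prescription).
Applying K to premise 2 (O(register_prescription → ¬withhold_amendment)) and O(register_prescription) yields O(¬withhold_amendment).
Premise 7 is O(¬flag_consent → withhold_amendment); contrapositively O(¬withhold_amendment → flag_consent). Since O(¬withhold_amendment) holds, K gives O(flag_consent).
The contrapositive of premise 5 (O(¬audit_minutes → ¬flag_consent)) is O(flag_consent → audit_minutes), and O(flag_consent) is already established, so O(audit_minutes).
With premise 1, O(audit_minutes → update_badge), the K-axiom yields O(update_badge).
Premise 6 does not contribute to this derivation.
Hence update_badge is obligatory.

Obligatory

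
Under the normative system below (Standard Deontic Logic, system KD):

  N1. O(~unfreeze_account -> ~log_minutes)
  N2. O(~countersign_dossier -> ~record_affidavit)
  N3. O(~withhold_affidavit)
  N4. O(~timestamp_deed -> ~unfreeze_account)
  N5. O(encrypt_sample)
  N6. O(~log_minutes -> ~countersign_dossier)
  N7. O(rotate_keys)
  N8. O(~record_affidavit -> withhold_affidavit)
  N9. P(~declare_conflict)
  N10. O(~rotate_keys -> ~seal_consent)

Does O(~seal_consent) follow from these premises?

Premise 10 is O(~rotate_keys -> ~seal_consent), but O(~rotate_keys) is not derivable from the premises, so it does not yield O(~seal_consent).
No other premise forces O(~seal_consent). An ideal world satisfying every premise can still have ~seal_consent false, so O(~seal_consent) is not derivable.

No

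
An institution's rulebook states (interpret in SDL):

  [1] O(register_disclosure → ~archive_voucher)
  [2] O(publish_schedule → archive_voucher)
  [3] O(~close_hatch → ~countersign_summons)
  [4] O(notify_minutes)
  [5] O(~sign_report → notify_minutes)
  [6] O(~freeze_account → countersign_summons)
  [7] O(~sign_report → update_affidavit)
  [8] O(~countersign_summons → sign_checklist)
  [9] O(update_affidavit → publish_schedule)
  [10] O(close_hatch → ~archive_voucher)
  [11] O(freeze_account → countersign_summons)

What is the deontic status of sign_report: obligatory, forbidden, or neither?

Obligatory

By case analysis on freeze_account: premise 11 gives O(freeze_account → countersign_summons) and premise 6 gives O(~freeze_account → countersign_summons), so O(countersign_summons) either way.
Premise 3 is O(~close_hatch → ~countersign_summons); contrapositively O(countersign_summons → close_hatch). Since O(countersign_summons) holds, K gives O(close_hatch).
With premise 10, O(close_hatch → ~archive_voucher), the K-axiom yields O(~archive_voucher).
Premise 2, O(publish_schedule → archive_voucher), contraposes to O(~archive_voucher → ~publish_schedule); with O(~archive_voucher) we get O(~publish_schedule).
The contrapositive of premise 9 (O(update_affidavit → publish_schedule)) is O(~publish_schedule → ~update_affidavit), and O(~publish_schedule) is already established, so O(~update_affidavit).
The contrapositive of premise 7 (O(~sign_report → update_affidavit)) is O(~update_affidavit → sign_report), and O(~update_affidavit) is already established, so O(sign_report).
Premises 1, 4, 5, 8 do not contribute to this derivation.
Hence sign_report is obligatory.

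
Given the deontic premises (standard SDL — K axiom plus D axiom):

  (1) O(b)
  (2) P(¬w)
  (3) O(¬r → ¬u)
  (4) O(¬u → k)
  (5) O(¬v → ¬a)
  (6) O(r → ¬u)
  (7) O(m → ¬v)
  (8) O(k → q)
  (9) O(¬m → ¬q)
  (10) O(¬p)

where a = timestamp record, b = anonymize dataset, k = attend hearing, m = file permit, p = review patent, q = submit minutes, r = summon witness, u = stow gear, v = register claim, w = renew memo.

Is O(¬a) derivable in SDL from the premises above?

Yes

Premises 3 and 6 are O(¬r → ¬u) and O(r → ¬u); every ideal world satisfies ¬r or r, so in either case ¬u holds — hence O(¬u).
Premise 4 is O(¬u → k); since O(¬u), deontic closure gives O(k).
Applying K to premise 8 (O(k → q)) and O(k) yields O(q).
The contrapositive of premise 9 (O(¬m → ¬q)) is O(q → m), and O(q) is already established, so O(m).
Premise 7 is O(m → ¬v); since O(m), deontic closure gives O(¬v).
From O(¬v) and premise 5, O(¬v → ¬a), we obtain O(¬a).
Premises 1, 2, 10 do not contribute to this derivation.
So O(¬a) follows.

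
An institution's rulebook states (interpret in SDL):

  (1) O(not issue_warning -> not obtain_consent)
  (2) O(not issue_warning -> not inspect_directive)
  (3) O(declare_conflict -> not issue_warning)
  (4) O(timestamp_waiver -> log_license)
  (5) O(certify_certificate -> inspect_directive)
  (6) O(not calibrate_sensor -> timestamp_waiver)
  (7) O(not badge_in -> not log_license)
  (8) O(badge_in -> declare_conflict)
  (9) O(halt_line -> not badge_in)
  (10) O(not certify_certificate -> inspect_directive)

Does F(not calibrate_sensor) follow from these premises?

Premises 10 and 5 cover both cases: O(not certify_certificate -> inspect_directive) and O(certify_certificate -> inspect_directive). Since not certify_certificate ∨ certify_certificate is a tautology, O(inspect_directive) follows.
Premise 2 is O(not issue_warning -> not inspect_directive); contrapositively O(inspect_directive -> issue_warning). Since O(inspect_directive) holds, K gives O(issue_warning).
The contrapositive of premise 3 (O(declare_conflict -> not issue_warning)) is O(issue_warning -> not declare_conflict), and O(issue_warning) is already established, so O(not declare_conflict).
The contrapositive of premise 8 (O(badge_in -> declare_conflict)) is O(not declare_conflict -> not badge_in), and O(not declare_conflict) is already established, so O(not badge_in).
From O(not badge_in) and premise 7, O(not badge_in -> not log_license), we obtain O(not log_license).
Premise 4, O(timestamp_waiver -> log_license), contraposes to O(not log_license -> not timestamp_waiver); with O(not log_license) we get O(not timestamp_waiver).
Premise 6, O(not calibrate_sensor -> timestamp_waiver), contraposes to O(not timestamp_waiver -> calibrate_sensor); with O(not timestamp_waiver) we get O(calibrate_sensor).
Premises 1, 9 do not contribute to this derivation.
So O(calibrate_sensor) holds, i.e. F(not calibrate_sensor). The claim follows.

Yes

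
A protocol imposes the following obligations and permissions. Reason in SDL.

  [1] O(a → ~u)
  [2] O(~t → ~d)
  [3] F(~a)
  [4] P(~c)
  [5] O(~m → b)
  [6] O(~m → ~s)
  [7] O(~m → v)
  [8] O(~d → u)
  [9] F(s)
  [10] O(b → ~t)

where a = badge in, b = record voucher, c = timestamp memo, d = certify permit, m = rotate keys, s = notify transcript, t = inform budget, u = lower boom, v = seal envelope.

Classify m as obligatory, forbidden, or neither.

Obligatory

Premise 3 is F(~a), i.e. O(a).
Premise 1 is O(a → ~u); since O(a), deontic closure gives O(~u).
Premise 8, O(~d → u), contraposes to O(~u → d); with O(~u) we get O(d).
Premise 2, O(~t → ~d), contraposes to O(d → t); with O(d) we get O(t).
The contrapositive of premise 10 (O(b → ~t)) is O(t → ~b), and O(t) is already established, so O(~b).
Premise 5, O(~m → b), contraposes to O(~b → m); with O(~b) we get O(m).
Premises 4, 6, 7, 9 do not contribute to this derivation.
Hence m is obligatory.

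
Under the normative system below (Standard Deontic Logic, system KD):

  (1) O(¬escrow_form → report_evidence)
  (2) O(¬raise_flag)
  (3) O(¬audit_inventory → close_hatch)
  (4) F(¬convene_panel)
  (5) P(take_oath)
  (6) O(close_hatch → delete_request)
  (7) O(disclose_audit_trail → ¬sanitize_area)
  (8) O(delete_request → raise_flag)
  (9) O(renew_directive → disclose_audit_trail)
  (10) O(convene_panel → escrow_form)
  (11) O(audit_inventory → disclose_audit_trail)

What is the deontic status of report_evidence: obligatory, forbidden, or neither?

Premise 1 is O(¬escrow_form → report_evidence), but O(¬escrow_form) is not derivable from the premises, so it does not yield O(report_evidence).
No premise or chain of K-axiom applications forces O(report_evidence), and none forces O(¬report_evidence). So report_evidence is neither obligatory nor forbidden under these norms.

Neither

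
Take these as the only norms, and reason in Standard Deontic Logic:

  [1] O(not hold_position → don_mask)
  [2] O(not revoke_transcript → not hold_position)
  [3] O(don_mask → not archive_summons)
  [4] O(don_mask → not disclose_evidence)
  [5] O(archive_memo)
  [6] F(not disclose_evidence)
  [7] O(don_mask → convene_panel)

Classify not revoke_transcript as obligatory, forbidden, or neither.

F(not disclose_evidence) at premise 6 means O(disclose_evidence).
Premise 4, O(don_mask → not disclose_evidence), contraposes to O(disclose_evidence → not don_mask); with O(disclose_evidence) we get O(not don_mask).
Premise 1 is O(not hold_position → don_mask); contrapositively O(not don_mask → hold_position). Since O(not don_mask) holds, K gives O(hold_position).
Premise 2 is O(not revoke_transcript → not hold_position); contrapositively O(hold_position → revoke_transcript). Since O(hold_position) holds, K gives O(revoke_transcript).
Premises 3, 5, 7 do not contribute to this derivation.
Thus O(revoke_transcript), which is F(not revoke_transcript): not revoke_transcript is forbidden.

Forbidden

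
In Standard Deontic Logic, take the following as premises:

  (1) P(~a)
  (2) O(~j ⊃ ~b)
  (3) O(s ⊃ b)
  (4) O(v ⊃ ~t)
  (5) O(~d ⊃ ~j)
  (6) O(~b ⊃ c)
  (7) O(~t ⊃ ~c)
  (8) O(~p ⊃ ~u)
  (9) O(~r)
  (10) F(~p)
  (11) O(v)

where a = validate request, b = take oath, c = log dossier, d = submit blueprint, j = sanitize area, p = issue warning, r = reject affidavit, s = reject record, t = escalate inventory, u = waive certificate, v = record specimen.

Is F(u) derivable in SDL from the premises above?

No

Premise 8 is O(~p ⊃ ~u), but O(~p) is not derivable from the premises, so it does not yield O(~u).
No other premise forces O(~u). An ideal world satisfying every premise can still have u true, so F(u) is not derivable.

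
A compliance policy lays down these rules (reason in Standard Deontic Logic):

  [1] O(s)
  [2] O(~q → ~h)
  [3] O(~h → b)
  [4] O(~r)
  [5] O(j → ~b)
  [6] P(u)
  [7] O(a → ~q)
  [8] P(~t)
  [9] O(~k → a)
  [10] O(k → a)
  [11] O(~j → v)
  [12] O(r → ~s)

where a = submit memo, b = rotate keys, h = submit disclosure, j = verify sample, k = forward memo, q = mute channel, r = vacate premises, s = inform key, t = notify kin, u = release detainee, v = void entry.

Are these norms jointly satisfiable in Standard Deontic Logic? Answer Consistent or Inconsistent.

Premise 12 is O(r → ~s), but O(r) is not derivable from the premises, so it does not yield O(~s).
So O(~s) is not derivable, and the apparent clash with O(s) does not arise.
A world satisfying every obligation exists (e.g. a=true, b=true, h=false, j=false, k=false, q=false, r=false, s=true, t=false, u=false, v=true); no atom is both obligatory and forbidden, so the set is consistent.

Consistent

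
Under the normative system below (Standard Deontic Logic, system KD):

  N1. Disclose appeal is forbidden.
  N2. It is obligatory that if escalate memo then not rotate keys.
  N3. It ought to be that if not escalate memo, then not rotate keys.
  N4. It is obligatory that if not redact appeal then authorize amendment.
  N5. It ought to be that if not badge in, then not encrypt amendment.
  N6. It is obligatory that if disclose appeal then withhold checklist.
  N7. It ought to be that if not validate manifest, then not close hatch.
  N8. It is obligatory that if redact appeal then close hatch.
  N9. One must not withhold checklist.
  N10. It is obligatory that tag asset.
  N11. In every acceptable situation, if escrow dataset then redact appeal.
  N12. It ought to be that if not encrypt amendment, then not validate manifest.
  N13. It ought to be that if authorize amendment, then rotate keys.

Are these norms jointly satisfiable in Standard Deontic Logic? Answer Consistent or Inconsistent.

Premise 6 is O(disclose_appeal → withhold_checklist), but O(disclose_appeal) is not derivable from the premises, so it does not yield O(withhold_checklist).
So O(withhold_checklist) is not derivable, and the apparent clash with O(¬withhold_checklist) does not arise.
A world satisfying every obligation exists (e.g. authorize_amendment=false, badge_in=true, close_hatch=true, disclose_appeal=false, encrypt_amendment=true, escalate_memo=false, escrow_dataset=false, redact_appeal=true, rotate_keys=false, tag_asset=true, validate_manifest=true, withhold_checklist=false); no atom is both obligatory and forbidden, so the set is consistent.

Consistent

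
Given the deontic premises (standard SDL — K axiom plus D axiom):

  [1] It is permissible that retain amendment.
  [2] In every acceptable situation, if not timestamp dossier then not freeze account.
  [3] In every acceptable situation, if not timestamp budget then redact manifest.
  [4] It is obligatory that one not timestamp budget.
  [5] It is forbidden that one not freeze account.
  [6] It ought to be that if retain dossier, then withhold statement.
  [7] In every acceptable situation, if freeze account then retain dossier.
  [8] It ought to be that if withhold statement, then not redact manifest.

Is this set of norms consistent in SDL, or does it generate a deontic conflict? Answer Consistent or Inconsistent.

Premise 4 gives O(¬timestamp_budget).
From O(¬timestamp_budget) and premise 3, O(¬timestamp_budget → redact_manifest), we obtain O(redact_manifest).
The contrapositive of premise 8 (O(withhold_statement → ¬redact_manifest)) is O(redact_manifest → ¬withhold_statement), and O(redact_manifest) is already established, so O(¬withhold_statement).
Premise 6, O(retain_dossier → withhold_statement), contraposes to O(¬withhold_statement → ¬retain_dossier); with O(¬withhold_statement) we get O(¬retain_dossier).
Premise 7, O(freeze_account → retain_dossier), contraposes to O(¬retain_dossier → ¬freeze_account); with O(¬retain_dossier) we get O(¬freeze_account).
Yet premise 5 is F(¬freeze_account), i.e. O(freeze_account).
We now have both O(¬freeze_account) and O(freeze_account) — freeze_account is simultaneously obligatory and forbidden, violating the D-axiom.

Inconsistent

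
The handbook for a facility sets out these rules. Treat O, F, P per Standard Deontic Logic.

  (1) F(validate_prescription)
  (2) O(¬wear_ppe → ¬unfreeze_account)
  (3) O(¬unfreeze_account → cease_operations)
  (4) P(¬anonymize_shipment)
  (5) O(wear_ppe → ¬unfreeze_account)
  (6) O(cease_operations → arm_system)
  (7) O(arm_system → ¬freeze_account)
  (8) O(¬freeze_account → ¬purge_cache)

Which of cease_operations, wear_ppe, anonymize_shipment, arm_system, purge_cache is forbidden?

Premises 5 and 2 cover both cases: O(wear_ppe → ¬unfreeze_account) and O(¬wear_ppe → ¬unfreeze_account). Since wear_ppe ∨ ¬wear_ppe is a tautology, O(¬unfreeze_account) follows.
From O(¬unfreeze_account) and premise 3, O(¬unfreeze_account → cease_operations), we obtain O(cease_operations).
From O(cease_operations) and premise 6, O(cease_operations → arm_system), we obtain O(arm_system).
Applying K to premise 7 (O(arm_system → ¬freeze_account)) and O(arm_system) yields O(¬freeze_account).
With premise 8, O(¬freeze_account → ¬purge_cache), the K-axiom yields O(¬purge_cache).
So O(¬purge_cache) holds, i.e. purge_cache is forbidden. None of the other listed options is forbidden under the premises.

purge_cache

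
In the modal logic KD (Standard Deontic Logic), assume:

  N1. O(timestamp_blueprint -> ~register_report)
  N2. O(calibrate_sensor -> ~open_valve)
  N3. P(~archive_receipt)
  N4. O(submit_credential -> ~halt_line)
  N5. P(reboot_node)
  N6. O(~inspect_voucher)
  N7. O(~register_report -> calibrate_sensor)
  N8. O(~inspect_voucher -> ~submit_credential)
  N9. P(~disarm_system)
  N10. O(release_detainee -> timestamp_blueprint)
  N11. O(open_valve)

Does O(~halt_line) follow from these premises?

No

Premise 4 is O(submit_credential -> ~halt_line), but O(submit_credential) is not derivable from the premises, so it does not yield O(~halt_line).
No other premise forces O(~halt_line). An ideal world satisfying every premise can still have ~halt_line false, so O(~halt_line) is not derivable.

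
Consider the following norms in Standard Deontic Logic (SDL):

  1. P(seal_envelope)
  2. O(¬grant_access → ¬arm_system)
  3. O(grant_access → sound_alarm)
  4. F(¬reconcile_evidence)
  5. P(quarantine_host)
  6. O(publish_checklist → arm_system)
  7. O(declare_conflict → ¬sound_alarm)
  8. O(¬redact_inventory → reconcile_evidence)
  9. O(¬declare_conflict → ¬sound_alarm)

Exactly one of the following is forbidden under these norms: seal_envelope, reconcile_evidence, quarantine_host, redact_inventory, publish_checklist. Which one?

By case analysis on declare_conflict: premise 7 gives O(declare_conflict → ¬sound_alarm) and premise 9 gives O(¬declare_conflict → ¬sound_alarm), so O(¬sound_alarm) either way.
Premise 3 is O(grant_access → sound_alarm); contrapositively O(¬sound_alarm → ¬grant_access). Since O(¬sound_alarm) holds, K gives O(¬grant_access).
Premise 2 is O(¬grant_access → ¬arm_system); since O(¬grant_access), deontic closure gives O(¬arm_system).
Premise 6, O(publish_checklist → arm_system), contraposes to O(¬arm_system → ¬publish_checklist); with O(¬arm_system) we get O(¬publish_checklist).
So O(¬publish_checklist) holds, i.e. publish_checklist is forbidden. None of the other listed options is forbidden under the premises.

publish_checklist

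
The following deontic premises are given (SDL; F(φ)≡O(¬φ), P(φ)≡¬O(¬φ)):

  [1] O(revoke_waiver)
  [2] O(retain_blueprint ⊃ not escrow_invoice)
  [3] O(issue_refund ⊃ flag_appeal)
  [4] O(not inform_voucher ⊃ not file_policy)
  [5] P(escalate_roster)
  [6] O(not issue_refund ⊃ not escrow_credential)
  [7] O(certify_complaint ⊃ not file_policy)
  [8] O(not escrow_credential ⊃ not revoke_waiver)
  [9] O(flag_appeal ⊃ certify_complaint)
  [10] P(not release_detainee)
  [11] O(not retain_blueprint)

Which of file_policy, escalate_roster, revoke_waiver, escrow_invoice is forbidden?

file_policy

Premise 1 states O(revoke_waiver) outright.
The contrapositive of premise 8 (O(not escrow_credential ⊃ not revoke_waiver)) is O(revoke_waiver ⊃ escrow_credential), and O(revoke_waiver) is already established, so O(escrow_credential).
The contrapositive of premise 6 (O(not issue_refund ⊃ not escrow_credential)) is O(escrow_credential ⊃ issue_refund), and O(escrow_credential) is already established, so O(issue_refund).
Applying K to premise 3 (O(issue_refund ⊃ flag_appeal)) and O(issue_refund) yields O(flag_appeal).
Applying K to premise 9 (O(flag_appeal ⊃ certify_complaint)) and O(flag_appeal) yields O(certify_complaint).
Applying K to premise 7 (O(certify_complaint ⊃ not file_policy)) and O(certify_complaint) yields O(not file_policy).
So O(not file_policy) holds, i.e. file_policy is forbidden. None of the other listed options is forbidden under the premises.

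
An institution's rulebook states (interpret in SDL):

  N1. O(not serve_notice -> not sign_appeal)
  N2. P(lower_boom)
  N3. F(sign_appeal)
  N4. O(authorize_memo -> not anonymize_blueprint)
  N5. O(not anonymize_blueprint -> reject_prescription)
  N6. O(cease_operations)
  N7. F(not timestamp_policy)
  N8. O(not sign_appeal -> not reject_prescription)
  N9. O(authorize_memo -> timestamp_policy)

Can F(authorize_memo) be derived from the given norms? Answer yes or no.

Premise 3, F(sign_appeal), is equivalent to O(not sign_appeal).
From O(not sign_appeal) and premise 8, O(not sign_appeal -> not reject_prescription), we obtain O(not reject_prescription).
Premise 5, O(not anonymize_blueprint -> reject_prescription), contraposes to O(not reject_prescription -> anonymize_blueprint); with O(not reject_prescription) we get O(anonymize_blueprint).
Premise 4 is O(authorize_memo -> not anonymize_blueprint); contrapositively O(anonymize_blueprint -> not authorize_memo). Since O(anonymize_blueprint) holds, K gives O(not authorize_memo).
Premises 1, 2, 6, 7, 9 do not contribute to this derivation.
So O(not authorize_memo) holds, i.e. F(authorize_memo). The claim follows.

Yes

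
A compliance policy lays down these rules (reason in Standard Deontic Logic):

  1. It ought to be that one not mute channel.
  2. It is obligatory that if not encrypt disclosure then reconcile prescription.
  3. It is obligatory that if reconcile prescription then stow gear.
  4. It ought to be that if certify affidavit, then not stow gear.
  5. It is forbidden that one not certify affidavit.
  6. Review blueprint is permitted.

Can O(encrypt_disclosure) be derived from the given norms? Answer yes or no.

Premise 5, F(¬certify_affidavit), is equivalent to O(certify_affidavit).
Applying K to premise 4 (O(certify_affidavit → ¬stow_gear)) and O(certify_affidavit) yields O(¬stow_gear).
The contrapositive of premise 3 (O(reconcile_prescription → stow_gear)) is O(¬stow_gear → ¬reconcile_prescription), and O(¬stow_gear) is already established, so O(¬reconcile_prescription).
Premise 2 is O(¬encrypt_disclosure → reconcile_prescription); contrapositively O(¬reconcile_prescription → encrypt_disclosure). Since O(¬reconcile_prescription) holds, K gives O(encrypt_disclosure).
Premises 1, 6 do not contribute to this derivation.
So O(encrypt_disclosure) follows.

Yes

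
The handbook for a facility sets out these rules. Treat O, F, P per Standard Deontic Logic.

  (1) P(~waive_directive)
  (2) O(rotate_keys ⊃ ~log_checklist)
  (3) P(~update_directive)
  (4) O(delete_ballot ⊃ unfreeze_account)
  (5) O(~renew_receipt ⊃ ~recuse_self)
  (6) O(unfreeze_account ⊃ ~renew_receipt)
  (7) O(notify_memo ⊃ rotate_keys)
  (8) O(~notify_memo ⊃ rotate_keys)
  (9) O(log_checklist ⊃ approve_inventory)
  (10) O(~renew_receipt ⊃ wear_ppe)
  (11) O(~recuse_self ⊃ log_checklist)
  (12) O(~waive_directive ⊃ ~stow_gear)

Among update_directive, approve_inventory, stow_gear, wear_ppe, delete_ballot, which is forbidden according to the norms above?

delete_ballot

Premises 8 and 7 cover both cases: O(~notify_memo ⊃ rotate_keys) and O(notify_memo ⊃ rotate_keys). Since ~notify_memo ∨ notify_memo is a tautology, O(rotate_keys) follows.
With premise 2, O(rotate_keys ⊃ ~log_checklist), the K-axiom yields O(~log_checklist).
Premise 11 is O(~recuse_self ⊃ log_checklist); contrapositively O(~log_checklist ⊃ recuse_self). Since O(~log_checklist) holds, K gives O(recuse_self).
Premise 5, O(~renew_receipt ⊃ ~recuse_self), contraposes to O(recuse_self ⊃ renew_receipt); with O(recuse_self) we get O(renew_receipt).
Premise 6, O(unfreeze_account ⊃ ~renew_receipt), contraposes to O(renew_receipt ⊃ ~unfreeze_account); with O(renew_receipt) we get O(~unfreeze_account).
Premise 4 is O(delete_ballot ⊃ unfreeze_account); contrapositively O(~unfreeze_account ⊃ ~delete_ballot). Since O(~unfreeze_account) holds, K gives O(~delete_ballot).
So O(~delete_ballot) holds, i.e. delete_ballot is forbidden. None of the other listed options is forbidden under the premises.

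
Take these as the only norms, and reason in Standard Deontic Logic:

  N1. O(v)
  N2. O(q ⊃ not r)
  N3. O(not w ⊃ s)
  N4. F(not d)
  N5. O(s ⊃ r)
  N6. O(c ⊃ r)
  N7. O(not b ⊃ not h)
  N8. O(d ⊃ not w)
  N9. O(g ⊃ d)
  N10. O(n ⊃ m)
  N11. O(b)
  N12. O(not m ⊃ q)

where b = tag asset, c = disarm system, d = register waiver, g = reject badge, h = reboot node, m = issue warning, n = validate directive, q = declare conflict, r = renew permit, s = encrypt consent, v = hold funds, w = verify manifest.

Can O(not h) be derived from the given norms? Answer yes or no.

No

Premise 7 is O(not b ⊃ not h), but O(not b) is not derivable from the premises, so it does not yield O(not h).
No other premise forces O(not h). An ideal world satisfying every premise can still have not h false, so O(not h) is not derivable.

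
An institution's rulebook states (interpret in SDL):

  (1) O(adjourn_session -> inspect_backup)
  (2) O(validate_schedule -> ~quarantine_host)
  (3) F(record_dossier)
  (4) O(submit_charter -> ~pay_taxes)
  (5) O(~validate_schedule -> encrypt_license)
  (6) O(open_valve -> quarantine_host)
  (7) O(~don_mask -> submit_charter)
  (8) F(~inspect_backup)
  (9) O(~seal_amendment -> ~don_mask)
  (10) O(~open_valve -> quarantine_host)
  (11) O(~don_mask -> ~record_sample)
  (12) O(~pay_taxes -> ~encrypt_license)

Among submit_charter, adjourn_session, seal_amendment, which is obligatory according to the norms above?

seal_amendment

Premises 10 and 6 are O(~open_valve -> quarantine_host) and O(open_valve -> quarantine_host); every ideal world satisfies ~open_valve or open_valve, so in either case quarantine_host holds — hence O(quarantine_host).
Premise 2, O(validate_schedule -> ~quarantine_host), contraposes to O(quarantine_host -> ~validate_schedule); with O(quarantine_host) we get O(~validate_schedule).
With premise 5, O(~validate_schedule -> encrypt_license), the K-axiom yields O(encrypt_license).
The contrapositive of premise 12 (O(~pay_taxes -> ~encrypt_license)) is O(encrypt_license -> pay_taxes), and O(encrypt_license) is already established, so O(pay_taxes).
The contrapositive of premise 4 (O(submit_charter -> ~pay_taxes)) is O(pay_taxes -> ~submit_charter), and O(pay_taxes) is already established, so O(~submit_charter).
Premise 7 is O(~don_mask -> submit_charter); contrapositively O(~submit_charter -> don_mask). Since O(~submit_charter) holds, K gives O(don_mask).
Premise 9 is O(~seal_amendment -> ~don_mask); contrapositively O(don_mask -> seal_amendment). Since O(don_mask) holds, K gives O(seal_amendment).
So O(seal_amendment) holds — seal_amendment is obligatory. None of the other listed options is made obligatory by any chain of premises.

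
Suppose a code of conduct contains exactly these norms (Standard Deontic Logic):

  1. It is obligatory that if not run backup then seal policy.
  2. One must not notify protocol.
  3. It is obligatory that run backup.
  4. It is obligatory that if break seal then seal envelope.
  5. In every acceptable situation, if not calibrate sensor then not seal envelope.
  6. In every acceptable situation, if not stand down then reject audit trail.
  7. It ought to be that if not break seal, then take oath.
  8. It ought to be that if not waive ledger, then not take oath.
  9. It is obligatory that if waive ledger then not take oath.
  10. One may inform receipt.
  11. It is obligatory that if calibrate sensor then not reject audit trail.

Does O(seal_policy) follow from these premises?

No

Premise 1 is O(¬run_backup → seal_policy), but O(¬run_backup) is not derivable from the premises, so it does not yield O(seal_policy).
No other premise forces O(seal_policy). An ideal world satisfying every premise can still have seal_policy false, so O(seal_policy) is not derivable.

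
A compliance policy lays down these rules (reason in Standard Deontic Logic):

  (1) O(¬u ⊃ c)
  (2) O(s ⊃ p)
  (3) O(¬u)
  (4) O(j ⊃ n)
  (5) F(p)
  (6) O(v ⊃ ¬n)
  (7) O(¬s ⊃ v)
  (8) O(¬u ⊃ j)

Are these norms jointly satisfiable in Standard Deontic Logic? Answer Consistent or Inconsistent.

Premise 5, F(p), is equivalent to O(¬p).
The contrapositive of premise 2 (O(s ⊃ p)) is O(¬p ⊃ ¬s), and O(¬p) is already established, so O(¬s).
From O(¬s) and premise 7, O(¬s ⊃ v), we obtain O(v).
Applying K to premise 6 (O(v ⊃ ¬n)) and O(v) yields O(¬n).
Premise 4 is O(j ⊃ n); contrapositively O(¬n ⊃ ¬j). Since O(¬n) holds, K gives O(¬j).
Premise 8, O(¬u ⊃ j), contraposes to O(¬j ⊃ u); with O(¬j) we get O(u).
However, premise 3 gives O(¬u).
We now have both O(u) and O(¬u) — u is simultaneously obligatory and forbidden, violating the D-axiom.

Inconsistent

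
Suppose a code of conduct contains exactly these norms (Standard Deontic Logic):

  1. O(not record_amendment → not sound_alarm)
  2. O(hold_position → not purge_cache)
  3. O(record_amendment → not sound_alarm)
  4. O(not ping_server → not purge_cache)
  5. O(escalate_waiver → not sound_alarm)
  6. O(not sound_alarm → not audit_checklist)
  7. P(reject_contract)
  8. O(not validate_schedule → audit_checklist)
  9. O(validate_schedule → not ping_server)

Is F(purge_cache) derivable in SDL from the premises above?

Yes

By case analysis on not record_amendment: premise 1 gives O(not record_amendment → not sound_alarm) and premise 3 gives O(record_amendment → not sound_alarm), so O(not sound_alarm) either way.
Applying K to premise 6 (O(not sound_alarm → not audit_checklist)) and O(not sound_alarm) yields O(not audit_checklist).
The contrapositive of premise 8 (O(not validate_schedule → audit_checklist)) is O(not audit_checklist → validate_schedule), and O(not audit_checklist) is already established, so O(validate_schedule).
From O(validate_schedule) and premise 9, O(validate_schedule → not ping_server), we obtain O(not ping_server).
From O(not ping_server) and premise 4, O(not ping_server → not purge_cache), we obtain O(not purge_cache).
Premises 2, 5, 7 do not contribute to this derivation.
So O(not purge_cache) holds, i.e. F(purge_cache). The claim follows.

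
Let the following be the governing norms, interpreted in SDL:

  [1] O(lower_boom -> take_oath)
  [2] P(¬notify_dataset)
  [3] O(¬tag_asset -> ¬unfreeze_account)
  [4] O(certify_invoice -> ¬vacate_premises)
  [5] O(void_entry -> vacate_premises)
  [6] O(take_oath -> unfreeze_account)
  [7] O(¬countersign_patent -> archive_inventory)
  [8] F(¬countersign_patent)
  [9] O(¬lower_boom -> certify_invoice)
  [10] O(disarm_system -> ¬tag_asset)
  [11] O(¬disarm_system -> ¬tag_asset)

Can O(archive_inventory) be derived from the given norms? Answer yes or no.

No

Premise 7 is O(¬countersign_patent -> archive_inventory), but O(¬countersign_patent) is not derivable from the premises, so it does not yield O(archive_inventory).
No other premise forces O(archive_inventory). An ideal world satisfying every premise can still have archive_inventory false, so O(archive_inventory) is not derivable.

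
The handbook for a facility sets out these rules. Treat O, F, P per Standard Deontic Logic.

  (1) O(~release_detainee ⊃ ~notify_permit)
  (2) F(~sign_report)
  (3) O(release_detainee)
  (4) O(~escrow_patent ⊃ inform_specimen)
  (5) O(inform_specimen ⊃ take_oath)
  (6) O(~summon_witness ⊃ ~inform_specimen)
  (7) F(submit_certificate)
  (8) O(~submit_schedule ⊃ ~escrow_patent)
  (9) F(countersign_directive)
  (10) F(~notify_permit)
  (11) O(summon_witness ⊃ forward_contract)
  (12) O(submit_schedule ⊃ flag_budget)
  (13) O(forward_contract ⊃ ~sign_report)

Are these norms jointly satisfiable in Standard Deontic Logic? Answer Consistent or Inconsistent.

Consistent

Premise 1 is O(~release_detainee ⊃ ~notify_permit), but O(~release_detainee) is not derivable from the premises, so it does not yield O(~notify_permit).
So O(~notify_permit) is not derivable, and the apparent clash with O(notify_permit) does not arise.
A world satisfying every obligation exists (e.g. countersign_directive=false, escrow_patent=true, flag_budget=true, forward_contract=false, inform_specimen=false, notify_permit=true, release_detainee=true, sign_report=true, submit_certificate=false, submit_schedule=true, summon_witness=false, take_oath=false); no atom is both obligatory and forbidden, so the set is consistent.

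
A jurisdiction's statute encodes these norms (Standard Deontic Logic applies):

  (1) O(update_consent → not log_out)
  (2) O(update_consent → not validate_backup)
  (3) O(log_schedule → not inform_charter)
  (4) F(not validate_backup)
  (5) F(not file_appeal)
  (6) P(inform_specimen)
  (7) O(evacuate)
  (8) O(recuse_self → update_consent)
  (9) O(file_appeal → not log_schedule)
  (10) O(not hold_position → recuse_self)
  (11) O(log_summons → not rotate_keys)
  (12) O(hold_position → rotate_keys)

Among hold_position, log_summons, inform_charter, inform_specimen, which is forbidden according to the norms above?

log_summons

F(not validate_backup) at premise 4 means O(validate_backup).
The contrapositive of premise 2 (O(update_consent → not validate_backup)) is O(validate_backup → not update_consent), and O(validate_backup) is already established, so O(not update_consent).
The contrapositive of premise 8 (O(recuse_self → update_consent)) is O(not update_consent → not recuse_self), and O(not update_consent) is already established, so O(not recuse_self).
Premise 10, O(not hold_position → recuse_self), contraposes to O(not recuse_self → hold_position); with O(not recuse_self) we get O(hold_position).
Applying K to premise 12 (O(hold_position → rotate_keys)) and O(hold_position) yields O(rotate_keys).
The contrapositive of premise 11 (O(log_summons → not rotate_keys)) is O(rotate_keys → not log_summons), and O(rotate_keys) is already established, so O(not log_summons).
So O(not log_summons) holds, i.e. log_summons is forbidden. None of the other listed options is forbidden under the premises.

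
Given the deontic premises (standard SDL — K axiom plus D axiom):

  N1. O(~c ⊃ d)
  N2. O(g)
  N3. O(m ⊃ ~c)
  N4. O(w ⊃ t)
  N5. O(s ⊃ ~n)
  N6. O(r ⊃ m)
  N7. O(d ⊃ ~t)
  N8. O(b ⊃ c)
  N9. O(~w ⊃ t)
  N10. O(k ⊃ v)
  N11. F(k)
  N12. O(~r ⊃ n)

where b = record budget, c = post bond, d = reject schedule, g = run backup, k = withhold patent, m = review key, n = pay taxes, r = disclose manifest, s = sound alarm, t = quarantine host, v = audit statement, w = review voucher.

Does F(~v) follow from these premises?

No

Premise 10 is O(k ⊃ v), but O(k) is not derivable from the premises, so it does not yield O(v).
No other premise forces O(v). An ideal world satisfying every premise can still have ~v true, so F(~v) is not derivable.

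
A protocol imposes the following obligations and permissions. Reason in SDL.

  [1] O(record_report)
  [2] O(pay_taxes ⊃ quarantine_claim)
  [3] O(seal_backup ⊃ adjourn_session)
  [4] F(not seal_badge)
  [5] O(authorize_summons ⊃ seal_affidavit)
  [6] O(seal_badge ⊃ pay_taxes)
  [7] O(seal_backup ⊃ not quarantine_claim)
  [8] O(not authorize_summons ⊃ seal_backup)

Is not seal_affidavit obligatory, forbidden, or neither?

Premise 4 is F(not seal_badge), i.e. O(seal_badge).
Applying K to premise 6 (O(seal_badge ⊃ pay_taxes)) and O(seal_badge) yields O(pay_taxes).
Premise 2 is O(pay_taxes ⊃ quarantine_claim); since O(pay_taxes), deontic closure gives O(quarantine_claim).
Premise 7, O(seal_backup ⊃ not quarantine_claim), contraposes to O(quarantine_claim ⊃ not seal_backup); with O(quarantine_claim) we get O(not seal_backup).
Premise 8, O(not authorize_summons ⊃ seal_backup), contraposes to O(not seal_backup ⊃ authorize_summons); with O(not seal_backup) we get O(authorize_summons).
From O(authorize_summons) and premise 5, O(authorize_summons ⊃ seal_affidavit), we obtain O(seal_affidavit).
Premises 1, 3 do not contribute to this derivation.
Thus O(seal_affidavit), which is F(not seal_affidavit): not seal_affidavit is forbidden.

Forbidden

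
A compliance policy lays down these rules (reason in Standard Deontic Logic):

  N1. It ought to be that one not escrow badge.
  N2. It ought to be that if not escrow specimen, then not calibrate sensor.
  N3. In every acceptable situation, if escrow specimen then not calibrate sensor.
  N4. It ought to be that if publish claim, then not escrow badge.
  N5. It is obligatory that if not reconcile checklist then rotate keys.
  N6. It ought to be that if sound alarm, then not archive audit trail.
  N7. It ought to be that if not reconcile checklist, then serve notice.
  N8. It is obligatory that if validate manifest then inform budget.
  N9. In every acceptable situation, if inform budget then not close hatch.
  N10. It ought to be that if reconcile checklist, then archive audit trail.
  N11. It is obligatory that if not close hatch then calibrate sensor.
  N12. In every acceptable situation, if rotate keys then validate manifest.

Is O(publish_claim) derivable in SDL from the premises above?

No

Premise 4 is O(publish_claim → ¬escrow_badge); even if O(¬escrow_badge) held, inferring O(publish_claim) would be affirming the consequent — invalid.
No other premise forces O(publish_claim). An ideal world satisfying every premise can still have publish_claim false, so O(publish_claim) is not derivable.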